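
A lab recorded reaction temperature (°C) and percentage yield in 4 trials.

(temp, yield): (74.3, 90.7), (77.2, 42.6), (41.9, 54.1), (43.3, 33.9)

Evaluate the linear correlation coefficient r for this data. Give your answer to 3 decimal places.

0.464

n = 4, Σx = 236.7, Σy = 221.3, Σx² = 15110.83, Σy² = 14117.27, Σxy = 13762.39
nΣxy − ΣxΣy = 55049.56 − 52381.71 = 2667.85
nΣx² − (Σx)² = 60443.32 − 56026.89 = 4416.43; nΣy² − (Σy)² = 56469.08 − 48973.69 = 7495.39
r = 2667.85 / √(4416.43 × 7495.39) = 2667.85 / 5753.5090 ≈ 0.464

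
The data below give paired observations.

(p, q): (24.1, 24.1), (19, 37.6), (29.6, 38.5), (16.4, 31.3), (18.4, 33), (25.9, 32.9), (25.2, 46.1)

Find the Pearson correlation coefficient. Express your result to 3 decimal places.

0.264

n = 7, Σp = 158.6, Σq = 243.5, Σp² = 3731.34, Σq² = 8753.13, Σpq = 5569.16
nΣpq − ΣpΣq = 38984.12 − 38619.1 = 365.02
nΣp² − (Σp)² = 26119.38 − 25153.96 = 965.42; nΣq² − (Σq)² = 61271.91 − 59292.25 = 1979.66
r = 365.02 / √(965.42 × 1979.66) = 365.02 / 1382.4628 ≈ 0.264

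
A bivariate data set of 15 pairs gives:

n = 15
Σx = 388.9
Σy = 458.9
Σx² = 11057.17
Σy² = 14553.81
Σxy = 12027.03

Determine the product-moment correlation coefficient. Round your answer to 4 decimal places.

r = (nΣxy − ΣxΣy) / √[(nΣx² − (Σx)²)(nΣy² − (Σy)²)]
Numerator: 15×12027.03 − 388.9×458.9 = 1939.24
Denominator: √[(165857.55 − 151243.21)(218307.15 − 210589.21)] = √[14614.34 × 7717.94] = 10620.3860
r = 1939.24 / 10620.3860 ≈ 0.1826

0.1826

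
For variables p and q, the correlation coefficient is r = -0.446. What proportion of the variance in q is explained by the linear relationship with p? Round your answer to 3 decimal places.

0.199

r² = (-0.446)² = 0.199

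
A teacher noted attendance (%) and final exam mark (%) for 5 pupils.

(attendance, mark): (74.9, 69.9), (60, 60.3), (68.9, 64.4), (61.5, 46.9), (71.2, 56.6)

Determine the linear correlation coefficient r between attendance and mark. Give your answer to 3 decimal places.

0.647

n = 5, Σx = 336.5, Σy = 298.1, Σx² = 22808.91, Σy² = 18072.63, Σxy = 20204.94
nΣxy − ΣxΣy = 101024.7 − 100310.65 = 714.05
nΣx² − (Σx)² = 114044.55 − 113232.25 = 812.3; nΣy² − (Σy)² = 90363.15 − 88863.61 = 1499.54
r = 714.05 / √(812.3 × 1499.54) = 714.05 / 1103.6650 ≈ 0.647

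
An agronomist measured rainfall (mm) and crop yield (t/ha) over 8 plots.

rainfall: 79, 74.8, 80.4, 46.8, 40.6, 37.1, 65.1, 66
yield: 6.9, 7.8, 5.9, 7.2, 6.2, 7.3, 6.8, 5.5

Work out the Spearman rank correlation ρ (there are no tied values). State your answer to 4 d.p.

-0.2619

Rank rainfall: 7, 6, 8, 3, 2, 1, 4, 5
Rank yield: 5, 8, 2, 6, 3, 7, 4, 1
d = rank(rainfall) − rank(yield): 2, -2, 6, -3, -1, -6, 0, 4; Σd² = 106
ρ = 1 − 6Σd² / [n(n²−1)] = 1 − 6×106 / (8×63) = 1 − 636/504 ≈ -0.2619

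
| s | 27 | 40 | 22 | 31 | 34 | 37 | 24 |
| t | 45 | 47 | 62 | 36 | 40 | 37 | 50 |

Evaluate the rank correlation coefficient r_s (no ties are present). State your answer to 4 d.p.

-0.5357

Rank s: 3, 7, 1, 4, 5, 6, 2
Rank t: 4, 5, 7, 1, 3, 2, 6
d = rank(s) − rank(t): -1, 2, -6, 3, 2, 4, -4; Σd² = 86
ρ = 1 − 6Σd² / [n(n²−1)] = 1 − 6×86 / (7×48) = 1 − 516/336 ≈ -0.5357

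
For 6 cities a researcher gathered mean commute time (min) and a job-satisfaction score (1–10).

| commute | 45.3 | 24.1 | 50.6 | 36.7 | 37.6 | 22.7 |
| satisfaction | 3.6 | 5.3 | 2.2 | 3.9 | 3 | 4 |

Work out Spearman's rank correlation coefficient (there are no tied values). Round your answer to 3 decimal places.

-0.886

Rank commute: 5, 2, 6, 3, 4, 1
Rank satisfaction: 3, 6, 1, 4, 2, 5
d = rank(commute) − rank(satisfaction): 2, -4, 5, -1, 2, -4; Σd² = 66
ρ = 1 − 6Σd² / [n(n²−1)] = 1 − 6×66 / (6×35) = 1 − 396/210 ≈ -0.886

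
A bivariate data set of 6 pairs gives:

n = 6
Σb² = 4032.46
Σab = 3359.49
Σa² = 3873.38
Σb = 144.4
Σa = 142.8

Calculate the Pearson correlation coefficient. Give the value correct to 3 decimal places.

r = (nΣab − ΣaΣb) / √[(nΣa² − (Σa)²)(nΣb² − (Σb)²)]
Numerator: 6×3359.49 − 142.8×144.4 = -463.38
Denominator: √[(23240.28 − 20391.84)(24194.76 − 20851.36)] = √[2848.44 × 3343.4] = 3086.0127
r = -463.38 / 3086.0127 ≈ -0.150

-0.150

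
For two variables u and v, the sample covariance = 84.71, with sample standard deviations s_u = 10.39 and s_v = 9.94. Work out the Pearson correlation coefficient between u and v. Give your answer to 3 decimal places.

r = Cov(u,v) / (s_u · s_v) = 84.71 / (10.39 × 9.94)
  = 84.71 / 103.2766 ≈ 0.820

0.820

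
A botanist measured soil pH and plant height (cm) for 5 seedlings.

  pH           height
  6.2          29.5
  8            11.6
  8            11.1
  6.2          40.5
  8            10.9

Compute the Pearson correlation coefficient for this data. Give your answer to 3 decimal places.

n = 5, Σx = 36.4, Σy = 103.6, Σx² = 268.88, Σy² = 2887.08, Σxy = 702.8
nΣxy − ΣxΣy = 3514 − 3771.04 = -257.04
nΣx² − (Σx)² = 1344.4 − 1324.96 = 19.44; nΣy² − (Σy)² = 14435.4 − 10732.96 = 3702.44
r = -257.04 / √(19.44 × 3702.44) = -257.04 / 268.2824 ≈ -0.958

-0.958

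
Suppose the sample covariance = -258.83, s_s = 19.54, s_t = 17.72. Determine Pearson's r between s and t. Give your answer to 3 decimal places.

r = Cov(s,t) / (s_s · s_t) = -258.83 / (19.54 × 17.72)
  = -258.83 / 346.2488 ≈ -0.748

-0.748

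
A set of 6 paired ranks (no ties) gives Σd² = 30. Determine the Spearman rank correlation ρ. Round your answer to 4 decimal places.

ρ = 1 − 6Σd² / [n(n²−1)] = 1 − 6×30 / (6×35)
  = 1 − 180/210 = 1 − 0.85714 ≈ 0.1429

0.1429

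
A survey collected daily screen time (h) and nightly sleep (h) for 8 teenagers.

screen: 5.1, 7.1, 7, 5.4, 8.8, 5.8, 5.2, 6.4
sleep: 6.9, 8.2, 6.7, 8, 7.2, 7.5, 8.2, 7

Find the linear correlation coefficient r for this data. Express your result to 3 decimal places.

n = 8, Σx = 50.8, Σy = 59.7, Σx² = 333.66, Σy² = 448.07, Σxy = 377.81
nΣxy − ΣxΣy = 3022.48 − 3032.76 = -10.28
nΣx² − (Σx)² = 2669.28 − 2580.64 = 88.64; nΣy² − (Σy)² = 3584.56 − 3564.09 = 20.47
r = -10.28 / √(88.64 × 20.47) = -10.28 / 42.5965 ≈ -0.241

-0.241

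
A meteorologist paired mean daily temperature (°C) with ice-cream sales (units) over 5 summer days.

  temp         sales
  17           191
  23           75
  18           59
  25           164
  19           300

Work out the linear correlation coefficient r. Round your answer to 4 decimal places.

-0.1954

n = 5, Σx = 102, Σy = 789, Σx² = 2128, Σy² = 162483, Σxy = 15834
nΣxy − ΣxΣy = 79170 − 80478 = -1308
nΣx² − (Σx)² = 10640 − 10404 = 236; nΣy² − (Σy)² = 812415 − 622521 = 189894
r = -1308 / √(236 × 189894) = -1308 / 6694.3995 ≈ -0.1954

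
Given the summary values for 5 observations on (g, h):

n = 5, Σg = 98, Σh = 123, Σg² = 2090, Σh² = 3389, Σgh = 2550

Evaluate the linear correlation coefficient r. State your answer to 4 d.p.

r = (nΣgh − ΣgΣh) / √[(nΣg² − (Σg)²)(nΣh² − (Σh)²)]
Numerator: 5×2550 − 98×123 = 696
Denominator: √[(10450 − 9604)(16945 − 15129)] = √[846 × 1816] = 1239.4902
r = 696 / 1239.4902 ≈ 0.5615

0.5615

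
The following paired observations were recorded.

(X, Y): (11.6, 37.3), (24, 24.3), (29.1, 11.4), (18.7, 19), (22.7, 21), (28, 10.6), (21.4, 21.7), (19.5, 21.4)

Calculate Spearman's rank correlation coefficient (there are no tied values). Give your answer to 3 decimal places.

-0.571

Rank X: 1, 6, 8, 2, 5, 7, 4, 3
Rank Y: 8, 7, 2, 3, 4, 1, 6, 5
d = rank(X) − rank(Y): -7, -1, 6, -1, 1, 6, -2, -2; Σd² = 132
ρ = 1 − 6Σd² / [n(n²−1)] = 1 − 6×132 / (8×63) = 1 − 792/504 ≈ -0.571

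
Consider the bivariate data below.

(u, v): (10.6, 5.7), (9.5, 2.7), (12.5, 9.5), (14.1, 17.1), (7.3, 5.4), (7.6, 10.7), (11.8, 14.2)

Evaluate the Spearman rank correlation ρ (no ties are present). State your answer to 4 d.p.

Rank u: 4, 3, 6, 7, 1, 2, 5
Rank v: 3, 1, 4, 7, 2, 5, 6
d = rank(u) − rank(v): 1, 2, 2, 0, -1, -3, -1; Σd² = 20
ρ = 1 − 6Σd² / [n(n²−1)] = 1 − 6×20 / (7×48) = 1 − 120/336 ≈ 0.6429

0.6429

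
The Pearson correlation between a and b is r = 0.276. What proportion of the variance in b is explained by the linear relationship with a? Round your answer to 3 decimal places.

0.076

r² = (0.276)² = 0.076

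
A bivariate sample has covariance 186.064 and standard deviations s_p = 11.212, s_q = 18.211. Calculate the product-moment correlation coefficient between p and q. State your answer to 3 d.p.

0.911

r = Cov(p,q) / (s_p · s_q) = 186.064 / (11.212 × 18.211)
  = 186.064 / 204.1817 ≈ 0.911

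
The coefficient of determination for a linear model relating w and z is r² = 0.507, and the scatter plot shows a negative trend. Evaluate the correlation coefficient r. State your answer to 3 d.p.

|r| = √0.507 = 0.712
The association is negative, so r = −0.712.

-0.712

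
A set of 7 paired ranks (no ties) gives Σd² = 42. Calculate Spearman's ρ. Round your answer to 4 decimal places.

ρ = 1 − 6Σd² / [n(n²−1)] = 1 − 6×42 / (7×48)
  = 1 − 252/336 = 1 − 0.75000 ≈ 0.2500

0.2500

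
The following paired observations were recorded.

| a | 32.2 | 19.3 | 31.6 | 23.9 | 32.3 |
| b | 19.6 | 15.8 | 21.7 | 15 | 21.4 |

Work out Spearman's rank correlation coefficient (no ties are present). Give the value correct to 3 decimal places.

0.600

Rank a: 4, 1, 3, 2, 5
Rank b: 3, 2, 5, 1, 4
d = rank(a) − rank(b): 1, -1, -2, 1, 1; Σd² = 8
ρ = 1 − 6Σd² / [n(n²−1)] = 1 − 6×8 / (5×24) = 1 − 48/120 ≈ 0.600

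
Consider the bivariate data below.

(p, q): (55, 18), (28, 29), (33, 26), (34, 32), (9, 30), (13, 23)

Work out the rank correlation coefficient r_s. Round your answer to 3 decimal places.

Rank p: 6, 3, 4, 5, 1, 2
Rank q: 1, 4, 3, 6, 5, 2
d = rank(p) − rank(q): 5, -1, 1, -1, -4, 0; Σd² = 44
ρ = 1 − 6Σd² / [n(n²−1)] = 1 − 6×44 / (6×35) = 1 − 264/210 ≈ -0.257

-0.257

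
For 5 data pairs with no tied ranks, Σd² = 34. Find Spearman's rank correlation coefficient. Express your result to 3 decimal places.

ρ = 1 − 6Σd² / [n(n²−1)] = 1 − 6×34 / (5×24)
  = 1 − 204/120 = 1 − 1.7000 ≈ -0.700

-0.700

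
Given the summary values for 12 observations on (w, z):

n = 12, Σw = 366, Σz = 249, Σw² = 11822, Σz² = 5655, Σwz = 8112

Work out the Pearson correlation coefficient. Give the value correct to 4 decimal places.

0.9123

r = (nΣwz − ΣwΣz) / √[(nΣw² − (Σw)²)(nΣz² − (Σz)²)]
Numerator: 12×8112 − 366×249 = 6210
Denominator: √[(141864 − 133956)(67860 − 62001)] = √[7908 × 5859] = 6806.8327
r = 6210 / 6806.8327 ≈ 0.9123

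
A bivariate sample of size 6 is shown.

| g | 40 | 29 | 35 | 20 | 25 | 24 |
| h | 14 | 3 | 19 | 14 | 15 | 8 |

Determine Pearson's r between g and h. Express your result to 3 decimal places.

n = 6, Σg = 173, Σh = 73, Σg² = 5267, Σh² = 1051, Σgh = 2159
nΣgh − ΣgΣh = 12954 − 12629 = 325
nΣg² − (Σg)² = 31602 − 29929 = 1673; nΣh² − (Σh)² = 6306 − 5329 = 977
r = 325 / √(1673 × 977) = 325 / 1278.4839 ≈ 0.254

0.254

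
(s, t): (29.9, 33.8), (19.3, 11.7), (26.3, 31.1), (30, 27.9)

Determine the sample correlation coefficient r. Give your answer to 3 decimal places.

n = 4, Σs = 105.5, Σt = 104.5, Σs² = 2858.19, Σt² = 3024.95, Σst = 2891.36
nΣst − ΣsΣt = 11565.44 − 11024.75 = 540.69
nΣs² − (Σs)² = 11432.76 − 11130.25 = 302.51; nΣt² − (Σt)² = 12099.8 − 10920.25 = 1179.55
r = 540.69 / √(302.51 × 1179.55) = 540.69 / 597.3489 ≈ 0.905

0.905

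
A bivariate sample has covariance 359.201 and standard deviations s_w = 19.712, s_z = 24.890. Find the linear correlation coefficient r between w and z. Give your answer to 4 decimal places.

r = Cov(w,z) / (s_w · s_z) = 359.201 / (19.712 × 24.890)
  = 359.201 / 490.6317 ≈ 0.7321

0.7321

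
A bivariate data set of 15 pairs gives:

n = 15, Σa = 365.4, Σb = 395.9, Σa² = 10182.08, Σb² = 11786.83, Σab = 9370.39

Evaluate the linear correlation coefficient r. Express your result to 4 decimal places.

-0.2091

r = (nΣab − ΣaΣb) / √[(nΣa² − (Σa)²)(nΣb² − (Σb)²)]
Numerator: 15×9370.39 − 365.4×395.9 = -4106.01
Denominator: √[(152731.2 − 133517.16)(176802.45 − 156736.81)] = √[19214.04 × 20065.64] = 19635.2237
r = -4106.01 / 19635.2237 ≈ -0.2091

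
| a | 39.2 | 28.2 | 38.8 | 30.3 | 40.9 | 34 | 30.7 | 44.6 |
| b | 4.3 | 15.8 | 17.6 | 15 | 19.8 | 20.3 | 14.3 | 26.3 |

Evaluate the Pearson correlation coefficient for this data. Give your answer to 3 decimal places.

n = 8, Σa = 286.7, Σb = 133.4, Σa² = 10515.87, Σb² = 2503.2, Σab = 4863.51
nΣab − ΣaΣb = 38908.08 − 38245.78 = 662.3
nΣa² − (Σa)² = 84126.96 − 82196.89 = 1930.07; nΣb² − (Σb)² = 20025.6 − 17795.56 = 2230.04
r = 662.3 / √(1930.07 × 2230.04) = 662.3 / 2074.6405 ≈ 0.319

0.319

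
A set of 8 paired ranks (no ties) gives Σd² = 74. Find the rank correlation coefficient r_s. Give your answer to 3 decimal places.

0.119

ρ = 1 − 6Σd² / [n(n²−1)] = 1 − 6×74 / (8×63)
  = 1 − 444/504 = 1 − 0.8810 ≈ 0.119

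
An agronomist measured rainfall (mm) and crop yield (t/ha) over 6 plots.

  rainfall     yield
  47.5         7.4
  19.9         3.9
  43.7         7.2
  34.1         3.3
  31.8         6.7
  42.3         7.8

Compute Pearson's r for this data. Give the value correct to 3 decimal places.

n = 6, Σx = 219.3, Σy = 36.3, Σx² = 8525.29, Σy² = 238.43, Σxy = 1399.28
nΣxy − ΣxΣy = 8395.68 − 7960.59 = 435.09
nΣx² − (Σx)² = 51151.74 − 48092.49 = 3059.25; nΣy² − (Σy)² = 1430.58 − 1317.69 = 112.89
r = 435.09 / √(3059.25 × 112.89) = 435.09 / 587.6723 ≈ 0.740

0.740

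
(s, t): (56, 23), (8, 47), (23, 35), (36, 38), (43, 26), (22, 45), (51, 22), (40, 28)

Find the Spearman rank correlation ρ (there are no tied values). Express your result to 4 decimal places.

-0.9524

Rank s: 8, 1, 3, 4, 6, 2, 7, 5
Rank t: 2, 8, 5, 6, 3, 7, 1, 4
d = rank(s) − rank(t): 6, -7, -2, -2, 3, -5, 6, 1; Σd² = 164
ρ = 1 − 6Σd² / [n(n²−1)] = 1 − 6×164 / (8×63) = 1 − 984/504 ≈ -0.9524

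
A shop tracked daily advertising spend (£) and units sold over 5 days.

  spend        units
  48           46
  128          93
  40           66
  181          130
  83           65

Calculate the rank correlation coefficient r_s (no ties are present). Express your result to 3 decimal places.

Rank spend: 2, 4, 1, 5, 3
Rank units: 1, 4, 3, 5, 2
d = rank(spend) − rank(units): 1, 0, -2, 0, 1; Σd² = 6
ρ = 1 − 6Σd² / [n(n²−1)] = 1 − 6×6 / (5×24) = 1 − 36/120 ≈ 0.700

0.700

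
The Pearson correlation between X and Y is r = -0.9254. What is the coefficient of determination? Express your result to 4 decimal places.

0.8564

r² = (-0.9254)² = 0.8564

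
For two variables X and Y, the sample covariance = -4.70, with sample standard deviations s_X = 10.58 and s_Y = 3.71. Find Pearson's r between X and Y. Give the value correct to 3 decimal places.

-0.120

r = Cov(X,Y) / (s_X · s_Y) = -4.70 / (10.58 × 3.71)
  = -4.70 / 39.2518 ≈ -0.120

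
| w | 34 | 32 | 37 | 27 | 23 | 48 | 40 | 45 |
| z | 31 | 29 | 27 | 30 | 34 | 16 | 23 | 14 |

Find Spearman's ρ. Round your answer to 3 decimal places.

-0.905

Rank w: 4, 3, 5, 2, 1, 8, 6, 7
Rank z: 7, 5, 4, 6, 8, 2, 3, 1
d = rank(w) − rank(z): -3, -2, 1, -4, -7, 6, 3, 6; Σd² = 160
ρ = 1 − 6Σd² / [n(n²−1)] = 1 − 6×160 / (8×63) = 1 − 960/504 ≈ -0.905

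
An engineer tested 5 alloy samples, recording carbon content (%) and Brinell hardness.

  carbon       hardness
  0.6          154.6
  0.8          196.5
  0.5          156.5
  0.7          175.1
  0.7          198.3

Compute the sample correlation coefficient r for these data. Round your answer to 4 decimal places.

0.8507

n = 5, Σx = 3.3, Σy = 881, Σx² = 2.23, Σy² = 156988.56, Σxy = 589.59
nΣxy − ΣxΣy = 2947.95 − 2907.3 = 40.65
nΣx² − (Σx)² = 11.15 − 10.89 = 0.26; nΣy² − (Σy)² = 784942.8 − 776161 = 8781.8
r = 40.65 / √(0.26 × 8781.8) = 40.65 / 47.7836 ≈ 0.8507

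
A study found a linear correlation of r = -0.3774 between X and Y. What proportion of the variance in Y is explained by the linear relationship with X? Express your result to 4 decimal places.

0.1424

r² = (-0.3774)² = 0.1424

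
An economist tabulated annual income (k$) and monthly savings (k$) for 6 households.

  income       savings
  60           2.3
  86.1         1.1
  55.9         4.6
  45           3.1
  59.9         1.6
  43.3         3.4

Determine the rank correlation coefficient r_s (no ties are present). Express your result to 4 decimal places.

-0.7714

Rank income: 5, 6, 3, 2, 4, 1
Rank savings: 3, 1, 6, 4, 2, 5
d = rank(income) − rank(savings): 2, 5, -3, -2, 2, -4; Σd² = 62
ρ = 1 − 6Σd² / [n(n²−1)] = 1 − 6×62 / (6×35) = 1 − 372/210 ≈ -0.7714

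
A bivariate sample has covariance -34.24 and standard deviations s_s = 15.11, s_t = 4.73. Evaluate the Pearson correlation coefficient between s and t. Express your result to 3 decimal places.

-0.479

r = Cov(s,t) / (s_s · s_t) = -34.24 / (15.11 × 4.73)
  = -34.24 / 71.4703 ≈ -0.479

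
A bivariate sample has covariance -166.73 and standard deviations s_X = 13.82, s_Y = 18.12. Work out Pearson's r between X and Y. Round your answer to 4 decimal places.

r = Cov(X,Y) / (s_X · s_Y) = -166.73 / (13.82 × 18.12)
  = -166.73 / 250.4184 ≈ -0.6658

-0.6658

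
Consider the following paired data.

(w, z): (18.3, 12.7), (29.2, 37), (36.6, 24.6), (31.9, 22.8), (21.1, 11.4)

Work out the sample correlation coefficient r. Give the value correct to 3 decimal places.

0.653

n = 5, Σw = 137.1, Σz = 108.5, Σw² = 3989.91, Σz² = 2785.25, Σwz = 3181.03
nΣwz − ΣwΣz = 15905.15 − 14875.35 = 1029.8
nΣw² − (Σw)² = 19949.55 − 18796.41 = 1153.14; nΣz² − (Σz)² = 13926.25 − 11772.25 = 2154
r = 1029.8 / √(1153.14 × 2154) = 1029.8 / 1576.0278 ≈ 0.653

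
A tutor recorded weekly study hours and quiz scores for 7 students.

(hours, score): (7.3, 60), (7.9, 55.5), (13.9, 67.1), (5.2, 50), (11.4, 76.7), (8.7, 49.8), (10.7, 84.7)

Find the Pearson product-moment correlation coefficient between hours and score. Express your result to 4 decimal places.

n = 7, Σx = 65.1, Σy = 443.8, Σx² = 656.09, Σy² = 29219.68, Σxy = 4283.07
nΣxy − ΣxΣy = 29981.49 − 28891.38 = 1090.11
nΣx² − (Σx)² = 4592.63 − 4238.01 = 354.62; nΣy² − (Σy)² = 204537.76 − 196958.44 = 7579.32
r = 1090.11 / √(354.62 × 7579.32) = 1090.11 / 1639.4446 ≈ 0.6649

0.6649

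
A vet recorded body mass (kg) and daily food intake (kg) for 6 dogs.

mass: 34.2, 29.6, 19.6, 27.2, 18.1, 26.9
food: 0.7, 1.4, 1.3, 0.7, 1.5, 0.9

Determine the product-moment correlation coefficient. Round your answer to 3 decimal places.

n = 6, Σx = 155.6, Σy = 6.5, Σx² = 4221.02, Σy² = 7.69, Σxy = 161.26
nΣxy − ΣxΣy = 967.56 − 1011.4 = -43.84
nΣx² − (Σx)² = 25326.12 − 24211.36 = 1114.76; nΣy² − (Σy)² = 46.14 − 42.25 = 3.89
r = -43.84 / √(1114.76 × 3.89) = -43.84 / 65.8515 ≈ -0.666

-0.666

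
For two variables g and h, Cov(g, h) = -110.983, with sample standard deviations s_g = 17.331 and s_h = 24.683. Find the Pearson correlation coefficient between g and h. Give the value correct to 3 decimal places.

r = Cov(g,h) / (s_g · s_h) = -110.983 / (17.331 × 24.683)
  = -110.983 / 427.7811 ≈ -0.259

-0.259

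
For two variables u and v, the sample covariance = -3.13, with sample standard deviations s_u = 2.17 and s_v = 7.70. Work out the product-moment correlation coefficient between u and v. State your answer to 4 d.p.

-0.1873

r = Cov(u,v) / (s_u · s_v) = -3.13 / (2.17 × 7.70)
  = -3.13 / 16.7090 ≈ -0.1873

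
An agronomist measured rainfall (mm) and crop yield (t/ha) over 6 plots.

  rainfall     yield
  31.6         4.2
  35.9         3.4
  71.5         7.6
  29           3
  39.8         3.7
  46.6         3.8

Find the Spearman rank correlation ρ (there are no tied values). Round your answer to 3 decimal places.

Rank rainfall: 2, 3, 6, 1, 4, 5
Rank yield: 5, 2, 6, 1, 3, 4
d = rank(rainfall) − rank(yield): -3, 1, 0, 0, 1, 1; Σd² = 12
ρ = 1 − 6Σd² / [n(n²−1)] = 1 − 6×12 / (6×35) = 1 − 72/210 ≈ 0.657

0.657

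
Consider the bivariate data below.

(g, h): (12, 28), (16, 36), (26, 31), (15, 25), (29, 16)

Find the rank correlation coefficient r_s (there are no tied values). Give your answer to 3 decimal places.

-0.200

Rank g: 1, 3, 4, 2, 5
Rank h: 3, 5, 4, 2, 1
d = rank(g) − rank(h): -2, -2, 0, 0, 4; Σd² = 24
ρ = 1 − 6Σd² / [n(n²−1)] = 1 − 6×24 / (5×24) = 1 − 144/120 ≈ -0.200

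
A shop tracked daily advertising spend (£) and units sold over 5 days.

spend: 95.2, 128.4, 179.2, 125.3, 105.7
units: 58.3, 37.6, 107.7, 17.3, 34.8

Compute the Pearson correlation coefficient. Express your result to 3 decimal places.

n = 5, Σx = 633.8, Σy = 255.7, Σx² = 84534.82, Σy² = 17922.27, Σxy = 35523.89
nΣxy − ΣxΣy = 177619.45 − 162062.66 = 15556.79
nΣx² − (Σx)² = 422674.1 − 401702.44 = 20971.66; nΣy² − (Σy)² = 89611.35 − 65382.49 = 24228.86
r = 15556.79 / √(20971.66 × 24228.86) = 15556.79 / 22541.5043 ≈ 0.690

0.690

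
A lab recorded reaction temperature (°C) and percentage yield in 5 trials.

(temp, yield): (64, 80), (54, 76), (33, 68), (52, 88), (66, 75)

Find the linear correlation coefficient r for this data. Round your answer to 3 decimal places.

n = 5, Σx = 269, Σy = 387, Σx² = 15161, Σy² = 30169, Σxy = 20994
nΣxy − ΣxΣy = 104970 − 104103 = 867
nΣx² − (Σx)² = 75805 − 72361 = 3444; nΣy² − (Σy)² = 150845 − 149769 = 1076
r = 867 / √(3444 × 1076) = 867 / 1925.0309 ≈ 0.450

0.450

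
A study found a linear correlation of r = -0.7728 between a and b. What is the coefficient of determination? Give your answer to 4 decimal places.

r² = (-0.7728)² = 0.5972

0.5972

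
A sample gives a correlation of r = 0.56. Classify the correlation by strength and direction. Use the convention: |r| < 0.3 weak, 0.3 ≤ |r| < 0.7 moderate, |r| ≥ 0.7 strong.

r = 0.56 > 0 so the relationship is positive.
|r| = 0.56, which falls in the moderate range.

moderate positive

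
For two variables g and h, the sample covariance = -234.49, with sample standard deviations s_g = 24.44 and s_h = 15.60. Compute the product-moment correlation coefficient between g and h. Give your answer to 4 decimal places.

r = Cov(g,h) / (s_g · s_h) = -234.49 / (24.44 × 15.60)
  = -234.49 / 381.2640 ≈ -0.6150

-0.6150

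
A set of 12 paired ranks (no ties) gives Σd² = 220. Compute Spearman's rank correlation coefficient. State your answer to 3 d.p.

0.231

ρ = 1 − 6Σd² / [n(n²−1)] = 1 − 6×220 / (12×143)
  = 1 − 1320/1716 = 1 − 0.7692 ≈ 0.231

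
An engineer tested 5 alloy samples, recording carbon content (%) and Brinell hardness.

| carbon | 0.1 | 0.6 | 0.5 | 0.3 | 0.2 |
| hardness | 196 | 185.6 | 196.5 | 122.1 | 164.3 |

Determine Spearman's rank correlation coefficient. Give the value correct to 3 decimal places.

0.100

Rank carbon: 1, 5, 4, 3, 2
Rank hardness: 4, 3, 5, 1, 2
d = rank(carbon) − rank(hardness): -3, 2, -1, 2, 0; Σd² = 18
ρ = 1 − 6Σd² / [n(n²−1)] = 1 − 6×18 / (5×24) = 1 − 108/120 ≈ 0.100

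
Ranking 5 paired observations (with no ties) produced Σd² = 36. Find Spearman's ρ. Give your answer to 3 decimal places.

ρ = 1 − 6Σd² / [n(n²−1)] = 1 − 6×36 / (5×24)
  = 1 − 216/120 = 1 − 1.8000 ≈ -0.800

-0.800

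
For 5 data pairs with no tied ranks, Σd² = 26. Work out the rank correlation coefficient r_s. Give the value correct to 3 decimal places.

ρ = 1 − 6Σd² / [n(n²−1)] = 1 − 6×26 / (5×24)
  = 1 − 156/120 = 1 − 1.3000 ≈ -0.300

-0.300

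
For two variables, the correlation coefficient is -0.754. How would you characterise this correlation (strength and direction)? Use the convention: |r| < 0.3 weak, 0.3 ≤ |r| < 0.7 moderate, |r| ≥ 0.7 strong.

r = -0.754 < 0 so the relationship is negative.
|r| = 0.754, which falls in the strong range.

strong negative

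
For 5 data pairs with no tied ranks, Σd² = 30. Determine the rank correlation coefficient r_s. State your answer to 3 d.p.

-0.500

ρ = 1 − 6Σd² / [n(n²−1)] = 1 − 6×30 / (5×24)
  = 1 − 180/120 = 1 − 1.5000 ≈ -0.500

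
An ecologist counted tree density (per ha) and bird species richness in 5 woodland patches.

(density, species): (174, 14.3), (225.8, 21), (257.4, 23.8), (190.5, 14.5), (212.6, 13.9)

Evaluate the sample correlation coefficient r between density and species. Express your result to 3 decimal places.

0.876

n = 5, Σx = 1060.3, Σy = 87.5, Σx² = 229005.41, Σy² = 1615.39, Σxy = 19073.51
nΣxy − ΣxΣy = 95367.55 − 92776.25 = 2591.3
nΣx² − (Σx)² = 1145027.05 − 1124236.09 = 20790.96; nΣy² − (Σy)² = 8076.95 − 7656.25 = 420.7
r = 2591.3 / √(20790.96 × 420.7) = 2591.3 / 2957.4917 ≈ 0.876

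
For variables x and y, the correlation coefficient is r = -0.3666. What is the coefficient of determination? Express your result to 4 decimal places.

r² = (-0.3666)² = 0.1344

0.1344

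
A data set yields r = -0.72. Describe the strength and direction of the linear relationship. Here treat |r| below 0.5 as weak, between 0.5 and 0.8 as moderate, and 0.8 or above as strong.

r = -0.72 < 0 so the relationship is negative.
|r| = 0.72, which falls in the moderate range.

moderate negative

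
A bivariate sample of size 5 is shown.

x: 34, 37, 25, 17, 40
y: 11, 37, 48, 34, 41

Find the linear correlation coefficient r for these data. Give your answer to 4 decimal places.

-0.1354

n = 5, Σx = 153, Σy = 171, Σx² = 5039, Σy² = 6631, Σxy = 5161
nΣxy − ΣxΣy = 25805 − 26163 = -358
nΣx² − (Σx)² = 25195 − 23409 = 1786; nΣy² − (Σy)² = 33155 − 29241 = 3914
r = -358 / √(1786 × 3914) = -358 / 2643.9372 ≈ -0.1354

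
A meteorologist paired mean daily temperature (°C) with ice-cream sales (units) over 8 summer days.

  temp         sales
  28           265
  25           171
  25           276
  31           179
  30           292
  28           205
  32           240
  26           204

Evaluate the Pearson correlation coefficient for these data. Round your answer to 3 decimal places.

0.119

n = 8, Σx = 225, Σy = 1832, Σx² = 6379, Σy² = 434188, Σxy = 51628
nΣxy − ΣxΣy = 413024 − 412200 = 824
nΣx² − (Σx)² = 51032 − 50625 = 407; nΣy² − (Σy)² = 3473504 − 3356224 = 117280
r = 824 / √(407 × 117280) = 824 / 6908.9044 ≈ 0.119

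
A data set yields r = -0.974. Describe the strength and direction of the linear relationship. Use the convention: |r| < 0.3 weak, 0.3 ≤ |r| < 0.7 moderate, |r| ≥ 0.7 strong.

strong negative

r = -0.974 < 0 so the relationship is negative.
|r| = 0.974, which falls in the strong range.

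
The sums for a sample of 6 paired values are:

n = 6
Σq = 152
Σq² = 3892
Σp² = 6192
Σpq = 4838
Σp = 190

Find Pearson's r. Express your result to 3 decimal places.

r = (nΣpq − ΣpΣq) / √[(nΣp² − (Σp)²)(nΣq² − (Σq)²)]
Numerator: 6×4838 − 190×152 = 148
Denominator: √[(37152 − 36100)(23352 − 23104)] = √[1052 × 248] = 510.7798
r = 148 / 510.7798 ≈ 0.290

0.290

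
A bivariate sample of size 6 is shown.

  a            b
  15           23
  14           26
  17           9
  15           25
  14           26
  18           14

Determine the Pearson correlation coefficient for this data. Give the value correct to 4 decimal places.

n = 6, Σa = 93, Σb = 123, Σa² = 1455, Σb² = 2783, Σab = 1853
nΣab − ΣaΣb = 11118 − 11439 = -321
nΣa² − (Σa)² = 8730 − 8649 = 81; nΣb² − (Σb)² = 16698 − 15129 = 1569
r = -321 / √(81 × 1569) = -321 / 356.4954 ≈ -0.9004

-0.9004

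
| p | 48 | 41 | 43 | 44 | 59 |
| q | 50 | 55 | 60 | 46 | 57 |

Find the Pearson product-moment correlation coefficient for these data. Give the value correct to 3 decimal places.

0.162

n = 5, Σp = 235, Σq = 268, Σp² = 11251, Σq² = 14490, Σpq = 12622
nΣpq − ΣpΣq = 63110 − 62980 = 130
nΣp² − (Σp)² = 56255 − 55225 = 1030; nΣq² − (Σq)² = 72450 − 71824 = 626
r = 130 / √(1030 × 626) = 130 / 802.9819 ≈ 0.162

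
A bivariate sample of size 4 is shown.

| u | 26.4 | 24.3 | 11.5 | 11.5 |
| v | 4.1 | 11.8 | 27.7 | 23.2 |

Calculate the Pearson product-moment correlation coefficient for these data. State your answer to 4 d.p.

n = 4, Σu = 73.7, Σv = 66.8, Σu² = 1551.95, Σv² = 1461.58, Σuv = 980.33
nΣuv − ΣuΣv = 3921.32 − 4923.16 = -1001.84
nΣu² − (Σu)² = 6207.8 − 5431.69 = 776.11; nΣv² − (Σv)² = 5846.32 − 4462.24 = 1384.08
r = -1001.84 / √(776.11 × 1384.08) = -1001.84 / 1036.4354 ≈ -0.9666

-0.9666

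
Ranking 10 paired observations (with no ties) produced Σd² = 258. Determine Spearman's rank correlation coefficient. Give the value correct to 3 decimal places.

ρ = 1 − 6Σd² / [n(n²−1)] = 1 − 6×258 / (10×99)
  = 1 − 1548/990 = 1 − 1.5636 ≈ -0.564

-0.564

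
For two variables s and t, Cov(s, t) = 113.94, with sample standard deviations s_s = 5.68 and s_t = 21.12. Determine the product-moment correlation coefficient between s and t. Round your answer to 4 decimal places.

0.9498

r = Cov(s,t) / (s_s · s_t) = 113.94 / (5.68 × 21.12)
  = 113.94 / 119.9616 ≈ 0.9498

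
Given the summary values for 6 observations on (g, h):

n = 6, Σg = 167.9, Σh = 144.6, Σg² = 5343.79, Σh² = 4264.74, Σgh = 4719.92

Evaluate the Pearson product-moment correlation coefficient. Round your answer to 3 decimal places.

r = (nΣgh − ΣgΣh) / √[(nΣg² − (Σg)²)(nΣh² − (Σh)²)]
Numerator: 6×4719.92 − 167.9×144.6 = 4041.18
Denominator: √[(32062.74 − 28190.41)(25588.44 − 20909.16)] = √[3872.33 × 4679.28] = 4256.7260
r = 4041.18 / 4256.7260 ≈ 0.949

0.949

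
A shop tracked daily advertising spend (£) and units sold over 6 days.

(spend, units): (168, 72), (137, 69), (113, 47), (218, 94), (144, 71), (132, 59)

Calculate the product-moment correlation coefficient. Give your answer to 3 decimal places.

0.949

n = 6, Σx = 912, Σy = 412, Σx² = 145446, Σy² = 29512, Σxy = 65364
nΣxy − ΣxΣy = 392184 − 375744 = 16440
nΣx² − (Σx)² = 872676 − 831744 = 40932; nΣy² − (Σy)² = 177072 − 169744 = 7328
r = 16440 / √(40932 × 7328) = 16440 / 17319.0559 ≈ 0.949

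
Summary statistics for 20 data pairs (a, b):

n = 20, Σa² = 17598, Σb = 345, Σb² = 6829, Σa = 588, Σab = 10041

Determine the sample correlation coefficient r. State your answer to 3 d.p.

-0.195

r = (nΣab − ΣaΣb) / √[(nΣa² − (Σa)²)(nΣb² − (Σb)²)]
Numerator: 20×10041 − 588×345 = -2040
Denominator: √[(351960 − 345744)(136580 − 119025)] = √[6216 × 17555] = 10446.1419
r = -2040 / 10446.1419 ≈ -0.195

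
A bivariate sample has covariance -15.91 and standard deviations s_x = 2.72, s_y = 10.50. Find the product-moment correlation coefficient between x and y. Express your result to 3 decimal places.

-0.557

r = Cov(x,y) / (s_x · s_y) = -15.91 / (2.72 × 10.50)
  = -15.91 / 28.5600 ≈ -0.557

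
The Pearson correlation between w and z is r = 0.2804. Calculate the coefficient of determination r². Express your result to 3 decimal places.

r² = (0.2804)² = 0.079

0.079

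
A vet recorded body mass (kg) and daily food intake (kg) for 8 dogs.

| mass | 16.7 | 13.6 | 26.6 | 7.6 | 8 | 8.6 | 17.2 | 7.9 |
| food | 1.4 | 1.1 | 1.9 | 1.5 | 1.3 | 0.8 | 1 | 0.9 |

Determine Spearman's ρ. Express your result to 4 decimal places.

0.2143

Rank mass: 6, 5, 8, 1, 3, 4, 7, 2
Rank food: 6, 4, 8, 7, 5, 1, 3, 2
d = rank(mass) − rank(food): 0, 1, 0, -6, -2, 3, 4, 0; Σd² = 66
ρ = 1 − 6Σd² / [n(n²−1)] = 1 − 6×66 / (8×63) = 1 − 396/504 ≈ 0.2143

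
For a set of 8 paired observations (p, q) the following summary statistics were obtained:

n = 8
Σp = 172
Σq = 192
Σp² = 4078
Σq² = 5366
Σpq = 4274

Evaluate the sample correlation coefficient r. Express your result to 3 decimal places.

0.272

r = (nΣpq − ΣpΣq) / √[(nΣp² − (Σp)²)(nΣq² − (Σq)²)]
Numerator: 8×4274 − 172×192 = 1168
Denominator: √[(32624 − 29584)(42928 − 36864)] = √[3040 × 6064] = 4293.5486
r = 1168 / 4293.5486 ≈ 0.272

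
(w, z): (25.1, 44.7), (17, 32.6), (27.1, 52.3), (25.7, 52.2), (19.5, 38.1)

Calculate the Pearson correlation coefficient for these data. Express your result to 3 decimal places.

0.965

n = 5, Σw = 114.4, Σz = 219.9, Σw² = 2694.16, Σz² = 9972.59, Σwz = 5177.99
nΣwz − ΣwΣz = 25889.95 − 25156.56 = 733.39
nΣw² − (Σw)² = 13470.8 − 13087.36 = 383.44; nΣz² − (Σz)² = 49862.95 − 48356.01 = 1506.94
r = 733.39 / √(383.44 × 1506.94) = 733.39 / 760.1454 ≈ 0.965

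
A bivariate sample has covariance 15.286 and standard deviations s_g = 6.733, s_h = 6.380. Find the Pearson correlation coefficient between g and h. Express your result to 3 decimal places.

r = Cov(g,h) / (s_g · s_h) = 15.286 / (6.733 × 6.380)
  = 15.286 / 42.9565 ≈ 0.356

0.356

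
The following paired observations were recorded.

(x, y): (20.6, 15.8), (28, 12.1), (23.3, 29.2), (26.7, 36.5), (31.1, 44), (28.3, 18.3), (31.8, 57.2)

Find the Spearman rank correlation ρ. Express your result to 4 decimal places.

0.6071

Rank x: 1, 4, 2, 3, 6, 5, 7
Rank y: 2, 1, 4, 5, 6, 3, 7
d = rank(x) − rank(y): -1, 3, -2, -2, 0, 2, 0; Σd² = 22
ρ = 1 − 6Σd² / [n(n²−1)] = 1 − 6×22 / (7×48) = 1 − 132/336 ≈ 0.6071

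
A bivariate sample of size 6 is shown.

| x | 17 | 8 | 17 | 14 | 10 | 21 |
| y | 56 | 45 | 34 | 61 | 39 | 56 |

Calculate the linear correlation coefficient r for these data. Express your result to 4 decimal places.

n = 6, Σx = 87, Σy = 291, Σx² = 1379, Σy² = 14695, Σxy = 4310
nΣxy − ΣxΣy = 25860 − 25317 = 543
nΣx² − (Σx)² = 8274 − 7569 = 705; nΣy² − (Σy)² = 88170 − 84681 = 3489
r = 543 / √(705 × 3489) = 543 / 1568.3574 ≈ 0.3462

0.3462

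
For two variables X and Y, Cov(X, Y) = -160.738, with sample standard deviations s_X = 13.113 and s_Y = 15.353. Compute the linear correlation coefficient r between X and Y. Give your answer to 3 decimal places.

r = Cov(X,Y) / (s_X · s_Y) = -160.738 / (13.113 × 15.353)
  = -160.738 / 201.3239 ≈ -0.798

-0.798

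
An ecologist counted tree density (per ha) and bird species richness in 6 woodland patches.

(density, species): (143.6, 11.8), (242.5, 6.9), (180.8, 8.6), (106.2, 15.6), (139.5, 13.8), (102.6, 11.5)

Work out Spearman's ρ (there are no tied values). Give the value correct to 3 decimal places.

Rank density: 4, 6, 5, 2, 3, 1
Rank species: 4, 1, 2, 6, 5, 3
d = rank(density) − rank(species): 0, 5, 3, -4, -2, -2; Σd² = 58
ρ = 1 − 6Σd² / [n(n²−1)] = 1 − 6×58 / (6×35) = 1 − 348/210 ≈ -0.657

-0.657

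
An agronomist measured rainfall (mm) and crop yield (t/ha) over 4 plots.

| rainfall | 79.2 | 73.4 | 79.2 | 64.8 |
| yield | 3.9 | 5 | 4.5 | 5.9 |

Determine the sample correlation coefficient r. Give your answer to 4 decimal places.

-0.9548

n = 4, Σx = 296.6, Σy = 19.3, Σx² = 22131.88, Σy² = 95.27, Σxy = 1414.6
nΣxy − ΣxΣy = 5658.4 − 5724.38 = -65.98
nΣx² − (Σx)² = 88527.52 − 87971.56 = 555.96; nΣy² − (Σy)² = 381.08 − 372.49 = 8.59
r = -65.98 / √(555.96 × 8.59) = -65.98 / 69.1064 ≈ -0.9548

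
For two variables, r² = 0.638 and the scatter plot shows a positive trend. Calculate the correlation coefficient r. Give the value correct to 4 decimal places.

|r| = √0.638 = 0.7987
The association is positive, so r = 0.7987.

0.7987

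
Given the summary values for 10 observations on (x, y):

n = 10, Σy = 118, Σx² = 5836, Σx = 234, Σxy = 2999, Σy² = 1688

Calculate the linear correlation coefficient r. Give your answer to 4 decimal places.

r = (nΣxy − ΣxΣy) / √[(nΣx² − (Σx)²)(nΣy² − (Σy)²)]
Numerator: 10×2999 − 234×118 = 2378
Denominator: √[(58360 − 54756)(16880 − 13924)] = √[3604 × 2956] = 3263.9583
r = 2378 / 3263.9583 ≈ 0.7286

0.7286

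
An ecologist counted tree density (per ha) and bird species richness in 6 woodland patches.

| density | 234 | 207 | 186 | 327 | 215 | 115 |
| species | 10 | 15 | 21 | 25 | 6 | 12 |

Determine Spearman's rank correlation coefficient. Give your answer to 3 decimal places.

Rank density: 5, 3, 2, 6, 4, 1
Rank species: 2, 4, 5, 6, 1, 3
d = rank(density) − rank(species): 3, -1, -3, 0, 3, -2; Σd² = 32
ρ = 1 − 6Σd² / [n(n²−1)] = 1 − 6×32 / (6×35) = 1 − 192/210 ≈ 0.086

0.086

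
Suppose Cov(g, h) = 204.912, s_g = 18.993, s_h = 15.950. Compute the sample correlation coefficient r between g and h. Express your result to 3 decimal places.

0.676

r = Cov(g,h) / (s_g · s_h) = 204.912 / (18.993 × 15.950)
  = 204.912 / 302.9383 ≈ 0.676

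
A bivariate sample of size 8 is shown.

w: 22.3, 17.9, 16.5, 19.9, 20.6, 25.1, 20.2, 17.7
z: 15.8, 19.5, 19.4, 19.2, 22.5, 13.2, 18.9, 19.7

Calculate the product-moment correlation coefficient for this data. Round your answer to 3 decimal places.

n = 8, Σw = 160.2, Σz = 148.2, Σw² = 3261.66, Σz² = 2800.68, Σwz = 2928.86
nΣwz − ΣwΣz = 23430.88 − 23741.64 = -310.76
nΣw² − (Σw)² = 26093.28 − 25664.04 = 429.24; nΣz² − (Σz)² = 22405.44 − 21963.24 = 442.2
r = -310.76 / √(429.24 × 442.2) = -310.76 / 435.6718 ≈ -0.713

-0.713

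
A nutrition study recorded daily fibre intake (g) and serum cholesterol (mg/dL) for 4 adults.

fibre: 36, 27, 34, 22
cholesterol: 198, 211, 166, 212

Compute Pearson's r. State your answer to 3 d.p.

n = 4, Σx = 119, Σy = 787, Σx² = 3665, Σy² = 156225, Σxy = 23133
nΣxy − ΣxΣy = 92532 − 93653 = -1121
nΣx² − (Σx)² = 14660 − 14161 = 499; nΣy² − (Σy)² = 624900 − 619369 = 5531
r = -1121 / √(499 × 5531) = -1121 / 1661.3154 ≈ -0.675

-0.675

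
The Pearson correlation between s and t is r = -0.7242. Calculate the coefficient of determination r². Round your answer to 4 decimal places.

r² = (-0.7242)² = 0.5245

0.5245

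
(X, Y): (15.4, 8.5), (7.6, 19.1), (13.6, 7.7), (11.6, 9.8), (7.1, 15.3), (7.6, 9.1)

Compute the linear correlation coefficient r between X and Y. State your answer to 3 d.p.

n = 6, ΣX = 62.9, ΣY = 69.5, ΣX² = 722.61, ΣY² = 909.29, ΣXY = 672.25
nΣXY − ΣXΣY = 4033.5 − 4371.55 = -338.05
nΣX² − (ΣX)² = 4335.66 − 3956.41 = 379.25; nΣY² − (ΣY)² = 5455.74 − 4830.25 = 625.49
r = -338.05 / √(379.25 × 625.49) = -338.05 / 487.0494 ≈ -0.694

-0.694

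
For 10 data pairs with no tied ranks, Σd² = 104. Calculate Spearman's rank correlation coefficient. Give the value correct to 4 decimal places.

ρ = 1 − 6Σd² / [n(n²−1)] = 1 − 6×104 / (10×99)
  = 1 − 624/990 = 1 − 0.63030 ≈ 0.3697

0.3697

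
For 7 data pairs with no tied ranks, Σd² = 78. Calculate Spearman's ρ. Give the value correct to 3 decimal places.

ρ = 1 − 6Σd² / [n(n²−1)] = 1 − 6×78 / (7×48)
  = 1 − 468/336 = 1 − 1.3929 ≈ -0.393

-0.393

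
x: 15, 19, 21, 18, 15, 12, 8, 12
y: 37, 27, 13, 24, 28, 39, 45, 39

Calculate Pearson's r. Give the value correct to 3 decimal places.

n = 8, Σx = 120, Σy = 252, Σx² = 1928, Σy² = 8694, Σxy = 3489
nΣxy − ΣxΣy = 27912 − 30240 = -2328
nΣx² − (Σx)² = 15424 − 14400 = 1024; nΣy² − (Σy)² = 69552 − 63504 = 6048
r = -2328 / √(1024 × 6048) = -2328 / 2488.6044 ≈ -0.935

-0.935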